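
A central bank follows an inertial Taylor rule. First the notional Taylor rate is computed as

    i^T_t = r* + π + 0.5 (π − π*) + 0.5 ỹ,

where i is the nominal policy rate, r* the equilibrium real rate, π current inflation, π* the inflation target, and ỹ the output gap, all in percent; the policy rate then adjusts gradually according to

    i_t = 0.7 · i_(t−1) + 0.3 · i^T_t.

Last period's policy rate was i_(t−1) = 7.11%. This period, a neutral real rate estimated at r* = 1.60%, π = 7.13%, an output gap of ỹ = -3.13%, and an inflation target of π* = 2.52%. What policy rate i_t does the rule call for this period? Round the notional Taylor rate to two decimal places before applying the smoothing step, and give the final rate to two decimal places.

i^T_t = 1.60 + 7.13 + 0.5 × (7.13 − 2.52) + 0.5 × (-3.13)
   = 1.60 + 7.13 + 2.305 − 1.565 = 9.47
i_t = 0.7 × 7.11 + 0.3 × 9.47 = 4.977 + 2.841 = 7.82

7.82%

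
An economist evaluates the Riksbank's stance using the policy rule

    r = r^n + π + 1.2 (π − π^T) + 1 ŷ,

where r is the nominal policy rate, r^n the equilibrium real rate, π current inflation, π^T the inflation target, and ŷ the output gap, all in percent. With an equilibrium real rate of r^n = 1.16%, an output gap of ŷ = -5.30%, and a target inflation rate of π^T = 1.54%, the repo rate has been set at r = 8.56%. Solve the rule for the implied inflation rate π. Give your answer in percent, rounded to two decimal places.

6.61%

Collecting π: r = r^n + (1 + 1.2) π − 1.2 π^T + 1 ŷ
2.2 π = 8.56 − 1.16 + 1.2 × 1.54 − 1 × (-5.30) = 14.548
π = 14.548 / 2.2 = 6.61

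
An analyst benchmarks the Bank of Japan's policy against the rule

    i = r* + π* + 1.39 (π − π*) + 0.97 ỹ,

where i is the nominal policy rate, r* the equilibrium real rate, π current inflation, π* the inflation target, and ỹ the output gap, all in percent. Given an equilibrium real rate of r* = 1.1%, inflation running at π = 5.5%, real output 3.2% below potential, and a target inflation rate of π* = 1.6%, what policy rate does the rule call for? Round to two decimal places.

Output 3.2% below potential → ỹ = -3.2.
i = 1.1 + 1.6 + 1.39 × (5.5 − 1.6) + 0.97 × (-3.2)
   = 1.1 + 1.6 + 5.421 − 3.104 = 5.02

5.02%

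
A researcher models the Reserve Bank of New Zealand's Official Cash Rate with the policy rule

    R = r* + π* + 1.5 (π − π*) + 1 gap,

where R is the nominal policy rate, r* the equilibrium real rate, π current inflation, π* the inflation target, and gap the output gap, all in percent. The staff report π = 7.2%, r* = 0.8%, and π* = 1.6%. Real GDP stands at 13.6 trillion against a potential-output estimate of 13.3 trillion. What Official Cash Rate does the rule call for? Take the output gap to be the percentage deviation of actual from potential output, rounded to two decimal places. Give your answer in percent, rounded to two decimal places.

Output gap = 100 × (13.6 − 13.3) / 13.3 = 2.26%.
R = 0.80 + 1.60 + 1.5 × (7.20 − 1.60) + 1 × 2.26
   = 0.80 + 1.6 + 8.4 + 2.26 = 13.06

13.06%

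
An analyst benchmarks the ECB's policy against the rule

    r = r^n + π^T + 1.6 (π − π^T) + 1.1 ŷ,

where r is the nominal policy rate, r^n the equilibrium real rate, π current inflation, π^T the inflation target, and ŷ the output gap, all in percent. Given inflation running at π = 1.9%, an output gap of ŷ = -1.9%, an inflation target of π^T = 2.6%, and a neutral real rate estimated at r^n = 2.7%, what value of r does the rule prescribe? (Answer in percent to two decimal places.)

2.09%

r = 2.7 + 2.6 + 1.6 × (1.9 − 2.6) + 1.1 × (-1.9)
   = 2.7 + 2.6 − 1.12 − 2.09 = 2.09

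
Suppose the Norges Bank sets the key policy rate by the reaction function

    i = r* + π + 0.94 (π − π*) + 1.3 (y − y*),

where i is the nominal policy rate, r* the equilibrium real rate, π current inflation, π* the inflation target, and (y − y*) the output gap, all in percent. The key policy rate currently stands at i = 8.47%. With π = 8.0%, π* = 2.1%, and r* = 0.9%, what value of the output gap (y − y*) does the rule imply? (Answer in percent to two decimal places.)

1.3 (y − y*) = 8.47 − 0.9 − 8.0 − 0.94 × (8.0 − 2.1) = -5.976
(y − y*) = -5.976 / 1.3 = -4.60

-4.60%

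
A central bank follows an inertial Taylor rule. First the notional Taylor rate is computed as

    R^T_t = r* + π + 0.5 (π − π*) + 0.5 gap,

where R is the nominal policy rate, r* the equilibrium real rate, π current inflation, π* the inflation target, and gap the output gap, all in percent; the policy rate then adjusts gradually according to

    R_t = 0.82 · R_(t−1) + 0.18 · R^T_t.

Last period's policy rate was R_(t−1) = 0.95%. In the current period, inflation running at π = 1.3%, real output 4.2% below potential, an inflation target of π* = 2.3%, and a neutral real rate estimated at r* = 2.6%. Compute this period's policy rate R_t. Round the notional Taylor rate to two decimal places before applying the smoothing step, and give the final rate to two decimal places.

Output 4.2% below potential → gap = -4.2.
R^T_t = 2.6 + 1.3 + 0.5 × (1.3 − 2.3) + 0.5 × (-4.2)
   = 2.6 + 1.3 − 0.5 − 2.1 = 1.30
R_t = 0.82 × 0.95 + 0.18 × 1.30 = 0.779 + 0.234 = 1.01

1.01%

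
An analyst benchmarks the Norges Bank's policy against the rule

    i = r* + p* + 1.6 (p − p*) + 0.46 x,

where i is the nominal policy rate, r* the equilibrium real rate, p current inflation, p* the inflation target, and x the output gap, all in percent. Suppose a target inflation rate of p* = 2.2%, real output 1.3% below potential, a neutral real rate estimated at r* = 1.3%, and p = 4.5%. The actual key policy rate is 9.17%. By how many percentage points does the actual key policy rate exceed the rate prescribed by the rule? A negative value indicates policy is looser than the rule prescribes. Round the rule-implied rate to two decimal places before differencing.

2.59 pp

Output 1.3% below potential → x = -1.3.
i = 1.3 + 2.2 + 1.6 × (4.5 − 2.2) + 0.46 × (-1.3)
   = 1.3 + 2.2 + 3.68 − 0.598 = 6.58
Deviation = 9.17 − 6.58 = 2.59 pp.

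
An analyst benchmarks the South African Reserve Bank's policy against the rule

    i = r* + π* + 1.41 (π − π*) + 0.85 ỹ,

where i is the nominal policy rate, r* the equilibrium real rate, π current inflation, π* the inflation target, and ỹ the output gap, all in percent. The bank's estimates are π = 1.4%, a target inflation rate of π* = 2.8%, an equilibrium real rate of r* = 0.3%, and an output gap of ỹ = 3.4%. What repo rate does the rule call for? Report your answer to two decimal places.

i = 0.3 + 2.8 + 1.41 × (1.4 − 2.8) + 0.85 × 3.4
   = 0.3 + 2.8 − 1.974 + 2.89 = 4.02

4.02%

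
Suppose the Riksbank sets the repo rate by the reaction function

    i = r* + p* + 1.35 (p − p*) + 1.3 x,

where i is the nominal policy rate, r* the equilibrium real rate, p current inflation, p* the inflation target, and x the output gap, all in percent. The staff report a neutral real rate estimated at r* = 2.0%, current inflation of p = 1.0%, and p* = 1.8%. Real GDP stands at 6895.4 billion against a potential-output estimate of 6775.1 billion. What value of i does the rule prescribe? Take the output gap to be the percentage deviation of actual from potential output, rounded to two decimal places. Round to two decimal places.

Output gap = 100 × (6895.4 − 6775.1) / 6775.1 = 1.78%.
i = 2.00 + 1.80 + 1.35 × (1.00 − 1.80) + 1.3 × 1.78
   = 2.00 + 1.8 − 1.08 + 2.314 = 5.03

5.03%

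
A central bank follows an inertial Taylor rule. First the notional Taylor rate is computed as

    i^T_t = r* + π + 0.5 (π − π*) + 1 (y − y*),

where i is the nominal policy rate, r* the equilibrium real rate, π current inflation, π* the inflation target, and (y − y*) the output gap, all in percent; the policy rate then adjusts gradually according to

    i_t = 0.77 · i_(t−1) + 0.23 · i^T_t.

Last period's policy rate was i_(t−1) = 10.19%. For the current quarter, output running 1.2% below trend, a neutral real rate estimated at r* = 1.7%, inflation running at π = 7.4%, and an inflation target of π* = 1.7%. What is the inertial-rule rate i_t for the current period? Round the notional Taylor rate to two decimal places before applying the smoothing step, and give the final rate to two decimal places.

10.32%

Output 1.2% below potential → (y − y*) = -1.2.
i^T_t = 1.7 + 7.4 + 0.5 × (7.4 − 1.7) + 1 × (-1.2)
   = 1.7 + 7.4 + 2.85 − 1.2 = 10.75
i_t = 0.77 × 10.19 + 0.23 × 10.75 = 7.8463 + 2.4725 = 10.32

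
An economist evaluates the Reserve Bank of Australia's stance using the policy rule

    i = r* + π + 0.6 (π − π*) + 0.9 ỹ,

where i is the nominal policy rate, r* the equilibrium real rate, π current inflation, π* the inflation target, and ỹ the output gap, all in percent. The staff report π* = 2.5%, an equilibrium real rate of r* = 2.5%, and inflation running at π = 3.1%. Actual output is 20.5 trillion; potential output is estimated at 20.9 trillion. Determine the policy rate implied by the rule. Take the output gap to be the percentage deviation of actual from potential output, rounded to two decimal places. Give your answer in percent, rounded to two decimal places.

Output gap = 100 × (20.5 − 20.9) / 20.9 = -1.91%.
i = 2.50 + 3.10 + 0.6 × (3.10 − 2.50) + 0.9 × (-1.91)
   = 2.50 + 3.1 + 0.36 − 1.719 = 4.24

4.24%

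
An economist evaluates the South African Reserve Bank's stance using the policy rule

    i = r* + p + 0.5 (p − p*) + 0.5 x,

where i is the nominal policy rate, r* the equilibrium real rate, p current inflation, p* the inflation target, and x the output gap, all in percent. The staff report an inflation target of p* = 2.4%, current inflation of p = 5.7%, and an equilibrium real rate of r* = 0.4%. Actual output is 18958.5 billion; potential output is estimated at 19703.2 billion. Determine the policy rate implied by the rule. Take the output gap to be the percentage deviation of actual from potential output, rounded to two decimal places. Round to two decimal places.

Output gap = 100 × (18958.5 − 19703.2) / 19703.2 = -3.78%.
i = 0.40 + 5.70 + 0.5 × (5.70 − 2.40) + 0.5 × (-3.78)
   = 0.40 + 5.7 + 1.65 − 1.89 = 5.86

5.86%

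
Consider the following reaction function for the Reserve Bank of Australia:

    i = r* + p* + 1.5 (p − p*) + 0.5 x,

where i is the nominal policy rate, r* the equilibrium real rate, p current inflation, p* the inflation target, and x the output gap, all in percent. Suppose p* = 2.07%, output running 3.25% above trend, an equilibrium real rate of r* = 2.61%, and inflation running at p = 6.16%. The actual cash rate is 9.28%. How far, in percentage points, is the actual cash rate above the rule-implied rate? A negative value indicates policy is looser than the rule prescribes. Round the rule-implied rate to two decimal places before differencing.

-3.16 pp

Output 3.25% above potential → x = 3.25.
i = 2.61 + 2.07 + 1.5 × (6.16 − 2.07) + 0.5 × 3.25
   = 2.61 + 2.07 + 6.135 + 1.625 = 12.44
Deviation = 9.28 − 12.44 = -3.16 pp.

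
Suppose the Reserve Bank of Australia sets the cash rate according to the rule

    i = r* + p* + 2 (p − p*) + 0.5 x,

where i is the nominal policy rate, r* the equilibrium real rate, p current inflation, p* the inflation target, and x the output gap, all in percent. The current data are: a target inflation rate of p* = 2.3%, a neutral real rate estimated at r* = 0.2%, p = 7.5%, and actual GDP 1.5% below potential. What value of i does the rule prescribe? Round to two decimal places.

Output 1.5% below potential → x = -1.5.
i = 0.2 + 2.3 + 2 × (7.5 − 2.3) + 0.5 × (-1.5)
   = 0.2 + 2.3 + 10.4 − 0.75 = 12.15

12.15%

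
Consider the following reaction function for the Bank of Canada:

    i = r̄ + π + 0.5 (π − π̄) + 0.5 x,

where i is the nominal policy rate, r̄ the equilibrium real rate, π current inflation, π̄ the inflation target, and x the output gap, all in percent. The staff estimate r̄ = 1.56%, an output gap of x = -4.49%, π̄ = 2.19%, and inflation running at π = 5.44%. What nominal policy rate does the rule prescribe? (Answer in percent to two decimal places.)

i = 1.56 + 5.44 + 0.5 × (5.44 − 2.19) + 0.5 × (-4.49)
   = 1.56 + 5.44 + 1.625 − 2.245 = 6.38

6.38%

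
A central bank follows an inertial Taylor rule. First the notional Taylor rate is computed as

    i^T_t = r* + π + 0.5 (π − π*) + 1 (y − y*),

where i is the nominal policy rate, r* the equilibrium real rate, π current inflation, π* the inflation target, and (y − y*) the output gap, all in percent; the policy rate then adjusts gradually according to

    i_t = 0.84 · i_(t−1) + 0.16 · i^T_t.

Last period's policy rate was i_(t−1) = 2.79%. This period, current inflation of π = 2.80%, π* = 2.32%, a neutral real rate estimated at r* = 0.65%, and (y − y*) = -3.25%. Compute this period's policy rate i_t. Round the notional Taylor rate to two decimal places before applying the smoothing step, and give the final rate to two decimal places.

2.41%

i^T_t = 0.65 + 2.80 + 0.5 × (2.80 − 2.32) + 1 × (-3.25)
   = 0.65 + 2.8 + 0.24 − 3.25 = 0.44
i_t = 0.84 × 2.79 + 0.16 × 0.44 = 2.3436 + 0.0704 = 2.41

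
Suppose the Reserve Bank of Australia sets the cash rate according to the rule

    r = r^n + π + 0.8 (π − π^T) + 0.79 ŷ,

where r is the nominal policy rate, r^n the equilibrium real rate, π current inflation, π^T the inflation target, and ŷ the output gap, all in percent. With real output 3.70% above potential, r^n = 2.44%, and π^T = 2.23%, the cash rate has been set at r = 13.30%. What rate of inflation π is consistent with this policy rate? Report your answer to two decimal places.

Output 3.70% above potential → ŷ = 3.70.
Collecting π: r = r^n + (1 + 0.8) π − 0.8 π^T + 0.79 ŷ
1.8 π = 13.30 − 2.44 + 0.8 × 2.23 − 0.79 × 3.70 = 9.721
π = 9.721 / 1.8 = 5.40

5.40%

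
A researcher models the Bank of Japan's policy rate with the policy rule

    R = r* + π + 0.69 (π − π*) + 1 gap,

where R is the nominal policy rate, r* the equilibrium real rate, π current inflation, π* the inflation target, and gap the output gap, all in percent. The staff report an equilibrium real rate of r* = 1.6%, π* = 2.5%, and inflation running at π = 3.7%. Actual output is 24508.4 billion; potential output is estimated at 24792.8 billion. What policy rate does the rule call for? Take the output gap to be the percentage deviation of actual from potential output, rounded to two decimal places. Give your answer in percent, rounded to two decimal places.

4.98%

Output gap = 100 × (24508.4 − 24792.8) / 24792.8 = -1.15%.
R = 1.60 + 3.70 + 0.69 × (3.70 − 2.50) + 1 × (-1.15)
   = 1.60 + 3.7 + 0.828 − 1.15 = 4.98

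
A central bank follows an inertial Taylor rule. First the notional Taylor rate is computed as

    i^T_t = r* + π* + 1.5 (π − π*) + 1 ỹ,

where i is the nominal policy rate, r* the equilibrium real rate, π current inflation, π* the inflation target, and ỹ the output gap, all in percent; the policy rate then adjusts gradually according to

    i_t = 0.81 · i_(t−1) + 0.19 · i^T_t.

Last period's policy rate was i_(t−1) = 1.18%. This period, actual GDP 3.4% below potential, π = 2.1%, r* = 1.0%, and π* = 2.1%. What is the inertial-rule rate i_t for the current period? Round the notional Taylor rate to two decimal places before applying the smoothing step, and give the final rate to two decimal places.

Output 3.4% below potential → ỹ = -3.4.
i^T_t = 1.0 + 2.1 + 1.5 × (2.1 − 2.1) + 1 × (-3.4)
   = 1.0 + 2.1 + 0 − 3.4 = -0.30
i_t = 0.81 × 1.18 + 0.19 × (-0.30) = 0.9558 − 0.057 = 0.90

0.90%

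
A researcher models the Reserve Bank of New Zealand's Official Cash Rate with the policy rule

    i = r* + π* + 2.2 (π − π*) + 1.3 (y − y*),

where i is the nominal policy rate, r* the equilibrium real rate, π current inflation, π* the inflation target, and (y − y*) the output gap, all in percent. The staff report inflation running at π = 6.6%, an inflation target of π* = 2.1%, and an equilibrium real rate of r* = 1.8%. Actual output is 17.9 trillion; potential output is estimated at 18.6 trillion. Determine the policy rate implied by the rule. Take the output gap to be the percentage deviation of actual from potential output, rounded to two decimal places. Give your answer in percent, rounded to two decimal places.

8.91%

Output gap = 100 × (17.9 − 18.6) / 18.6 = -3.76%.
i = 1.80 + 2.10 + 2.2 × (6.60 − 2.10) + 1.3 × (-3.76)
   = 1.80 + 2.1 + 9.9 − 4.888 = 8.91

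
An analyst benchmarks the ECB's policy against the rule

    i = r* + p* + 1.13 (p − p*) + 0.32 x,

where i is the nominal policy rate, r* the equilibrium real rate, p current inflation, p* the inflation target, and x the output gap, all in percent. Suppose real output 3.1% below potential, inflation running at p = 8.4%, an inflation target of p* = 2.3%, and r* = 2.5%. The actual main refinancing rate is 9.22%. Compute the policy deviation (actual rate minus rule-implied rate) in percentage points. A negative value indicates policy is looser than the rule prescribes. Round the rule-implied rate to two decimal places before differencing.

Output 3.1% below potential → x = -3.1.
i = 2.5 + 2.3 + 1.13 × (8.4 − 2.3) + 0.32 × (-3.1)
   = 2.5 + 2.3 + 6.893 − 0.992 = 10.70
Deviation = 9.22 − 10.70 = -1.48 pp.

-1.48 pp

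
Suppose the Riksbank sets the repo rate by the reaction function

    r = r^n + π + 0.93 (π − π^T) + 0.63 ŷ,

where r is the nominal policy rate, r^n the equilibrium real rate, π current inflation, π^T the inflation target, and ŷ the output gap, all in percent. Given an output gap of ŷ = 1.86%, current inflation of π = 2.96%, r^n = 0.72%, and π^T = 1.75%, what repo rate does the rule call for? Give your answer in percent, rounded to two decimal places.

r = 0.72 + 2.96 + 0.93 × (2.96 − 1.75) + 0.63 × 1.86
   = 0.72 + 2.96 + 1.1253 + 1.1718 = 5.98

5.98%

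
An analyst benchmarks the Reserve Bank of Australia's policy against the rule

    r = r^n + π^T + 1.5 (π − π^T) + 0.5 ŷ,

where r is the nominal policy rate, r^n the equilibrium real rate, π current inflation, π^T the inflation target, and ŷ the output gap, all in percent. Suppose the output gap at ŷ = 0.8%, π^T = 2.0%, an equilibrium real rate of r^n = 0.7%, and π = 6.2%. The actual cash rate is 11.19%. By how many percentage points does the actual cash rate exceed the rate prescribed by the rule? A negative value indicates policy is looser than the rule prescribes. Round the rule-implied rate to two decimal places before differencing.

r = 0.7 + 2.0 + 1.5 × (6.2 − 2.0) + 0.5 × 0.8
   = 0.7 + 2 + 6.3 + 0.4 = 9.40
Deviation = 11.19 − 9.40 = 1.79 pp.

1.79 pp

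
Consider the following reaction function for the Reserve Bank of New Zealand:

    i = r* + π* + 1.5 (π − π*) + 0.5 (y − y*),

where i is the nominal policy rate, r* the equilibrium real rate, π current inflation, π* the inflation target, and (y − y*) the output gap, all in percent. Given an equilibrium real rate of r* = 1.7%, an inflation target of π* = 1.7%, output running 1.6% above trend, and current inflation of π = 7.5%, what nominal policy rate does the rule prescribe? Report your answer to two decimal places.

12.90%

Output 1.6% above potential → (y − y*) = 1.6.
i = 1.7 + 1.7 + 1.5 × (7.5 − 1.7) + 0.5 × 1.6
   = 1.7 + 1.7 + 8.7 + 0.8 = 12.90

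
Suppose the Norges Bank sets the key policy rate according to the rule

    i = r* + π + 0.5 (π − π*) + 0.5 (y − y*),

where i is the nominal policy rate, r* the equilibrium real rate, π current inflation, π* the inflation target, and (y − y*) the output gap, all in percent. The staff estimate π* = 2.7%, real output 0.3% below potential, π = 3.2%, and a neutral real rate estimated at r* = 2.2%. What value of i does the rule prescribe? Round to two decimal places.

Output 0.3% below potential → (y − y*) = -0.3.
i = 2.2 + 3.2 + 0.5 × (3.2 − 2.7) + 0.5 × (-0.3)
   = 2.2 + 3.2 + 0.25 − 0.15 = 5.50

5.50%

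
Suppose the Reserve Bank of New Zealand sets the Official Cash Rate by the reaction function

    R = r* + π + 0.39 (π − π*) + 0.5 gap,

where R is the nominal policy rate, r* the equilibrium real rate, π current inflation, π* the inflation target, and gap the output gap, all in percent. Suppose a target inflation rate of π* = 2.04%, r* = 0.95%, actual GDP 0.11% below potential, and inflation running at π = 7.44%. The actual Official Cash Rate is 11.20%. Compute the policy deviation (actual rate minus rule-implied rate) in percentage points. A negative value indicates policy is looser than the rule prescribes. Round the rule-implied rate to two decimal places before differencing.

0.76 pp

Output 0.11% below potential → gap = -0.11.
R = 0.95 + 7.44 + 0.39 × (7.44 − 2.04) + 0.5 × (-0.11)
   = 0.95 + 7.44 + 2.106 − 0.055 = 10.44
Deviation = 11.20 − 10.44 = 0.76 pp.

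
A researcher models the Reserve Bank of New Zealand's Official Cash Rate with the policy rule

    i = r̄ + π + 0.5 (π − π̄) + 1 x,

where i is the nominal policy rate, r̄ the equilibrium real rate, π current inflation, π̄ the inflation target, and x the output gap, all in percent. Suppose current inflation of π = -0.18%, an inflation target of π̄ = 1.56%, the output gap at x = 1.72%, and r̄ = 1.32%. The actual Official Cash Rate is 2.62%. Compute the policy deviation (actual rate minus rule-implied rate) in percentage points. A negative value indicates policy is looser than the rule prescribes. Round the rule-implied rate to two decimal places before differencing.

0.63 pp

i = 1.32 + (-0.18) + 0.5 × (-0.18 − 1.56) + 1 × 1.72
   = 1.32 − 0.18 − 0.87 + 1.72 = 1.99
Deviation = 2.62 − 1.99 = 0.63 pp.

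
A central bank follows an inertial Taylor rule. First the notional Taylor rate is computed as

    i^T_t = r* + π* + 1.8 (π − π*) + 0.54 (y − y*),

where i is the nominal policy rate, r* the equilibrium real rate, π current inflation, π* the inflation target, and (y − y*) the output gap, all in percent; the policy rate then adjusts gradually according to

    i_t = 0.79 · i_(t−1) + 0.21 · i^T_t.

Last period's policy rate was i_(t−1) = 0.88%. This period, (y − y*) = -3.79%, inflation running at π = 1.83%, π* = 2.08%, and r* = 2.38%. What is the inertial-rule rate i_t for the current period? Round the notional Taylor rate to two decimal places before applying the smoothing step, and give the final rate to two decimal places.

i^T_t = 2.38 + 2.08 + 1.8 × (1.83 − 2.08) + 0.54 × (-3.79)
   = 2.38 + 2.08 − 0.45 − 2.0466 = 1.96
i_t = 0.79 × 0.88 + 0.21 × 1.96 = 0.6952 + 0.4116 = 1.11

1.11%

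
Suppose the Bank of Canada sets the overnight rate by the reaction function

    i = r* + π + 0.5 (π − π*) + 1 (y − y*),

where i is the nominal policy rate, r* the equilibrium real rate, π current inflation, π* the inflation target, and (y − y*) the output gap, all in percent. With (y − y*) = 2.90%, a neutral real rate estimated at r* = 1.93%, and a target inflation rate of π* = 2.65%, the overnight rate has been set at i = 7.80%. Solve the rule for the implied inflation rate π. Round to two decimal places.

Collecting π: i = r* + (1 + 0.5) π − 0.5 π* + 1 (y − y*)
1.5 π = 7.80 − 1.93 + 0.5 × 2.65 − 1 × 2.90 = 4.295
π = 4.295 / 1.5 = 2.86

2.86%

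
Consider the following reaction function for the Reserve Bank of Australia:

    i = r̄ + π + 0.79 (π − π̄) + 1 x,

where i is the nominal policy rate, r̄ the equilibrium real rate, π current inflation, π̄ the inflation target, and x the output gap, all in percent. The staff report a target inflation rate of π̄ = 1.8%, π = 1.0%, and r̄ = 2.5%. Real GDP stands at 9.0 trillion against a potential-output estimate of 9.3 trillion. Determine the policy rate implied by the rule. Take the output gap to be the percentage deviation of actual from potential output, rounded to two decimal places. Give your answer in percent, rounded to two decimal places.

-0.36%

Output gap = 100 × (9.0 − 9.3) / 9.3 = -3.23%.
i = 2.50 + 1.00 + 0.79 × (1.00 − 1.80) + 1 × (-3.23)
   = 2.50 + 1 − 0.632 − 3.23 = -0.36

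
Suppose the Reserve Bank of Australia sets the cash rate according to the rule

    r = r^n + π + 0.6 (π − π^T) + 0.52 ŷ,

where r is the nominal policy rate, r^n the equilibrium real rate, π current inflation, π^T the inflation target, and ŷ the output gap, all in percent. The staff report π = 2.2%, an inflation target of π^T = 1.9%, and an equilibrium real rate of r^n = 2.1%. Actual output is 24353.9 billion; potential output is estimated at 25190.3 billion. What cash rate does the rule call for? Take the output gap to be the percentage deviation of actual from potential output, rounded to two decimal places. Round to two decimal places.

2.75%

Output gap = 100 × (24353.9 − 25190.3) / 25190.3 = -3.32%.
r = 2.10 + 2.20 + 0.6 × (2.20 − 1.90) + 0.52 × (-3.32)
   = 2.10 + 2.2 + 0.18 − 1.7264 = 2.75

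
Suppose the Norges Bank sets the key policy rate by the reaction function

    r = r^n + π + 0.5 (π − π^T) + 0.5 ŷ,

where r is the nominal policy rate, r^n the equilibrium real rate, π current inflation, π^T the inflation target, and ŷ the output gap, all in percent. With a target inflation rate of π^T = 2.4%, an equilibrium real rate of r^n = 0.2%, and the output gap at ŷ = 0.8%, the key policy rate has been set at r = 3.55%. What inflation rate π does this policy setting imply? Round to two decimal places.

2.77%

Collecting π: r = r^n + (1 + 0.5) π − 0.5 π^T + 0.5 ŷ
1.5 π = 3.55 − 0.2 + 0.5 × 2.4 − 0.5 × 0.8 = 4.15
π = 4.15 / 1.5 = 2.77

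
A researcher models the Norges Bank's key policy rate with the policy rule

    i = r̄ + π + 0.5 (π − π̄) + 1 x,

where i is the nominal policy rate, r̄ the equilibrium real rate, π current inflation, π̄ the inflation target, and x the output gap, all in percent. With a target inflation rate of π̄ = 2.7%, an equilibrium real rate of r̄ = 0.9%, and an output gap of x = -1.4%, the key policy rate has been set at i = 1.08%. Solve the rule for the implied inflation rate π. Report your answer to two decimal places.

1.95%

Collecting π: i = r̄ + (1 + 0.5) π − 0.5 π̄ + 1 x
1.5 π = 1.08 − 0.9 + 0.5 × 2.7 − 1 × (-1.4) = 2.93
π = 2.93 / 1.5 = 1.95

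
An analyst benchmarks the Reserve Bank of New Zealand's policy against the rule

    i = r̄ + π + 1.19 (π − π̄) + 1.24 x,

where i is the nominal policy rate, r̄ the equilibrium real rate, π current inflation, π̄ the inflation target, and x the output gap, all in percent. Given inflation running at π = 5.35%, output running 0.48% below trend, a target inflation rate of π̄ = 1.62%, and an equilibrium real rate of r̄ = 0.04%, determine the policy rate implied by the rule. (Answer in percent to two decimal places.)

9.23%

Output 0.48% below potential → x = -0.48.
i = 0.04 + 5.35 + 1.19 × (5.35 − 1.62) + 1.24 × (-0.48)
   = 0.04 + 5.35 + 4.4387 − 0.5952 = 9.23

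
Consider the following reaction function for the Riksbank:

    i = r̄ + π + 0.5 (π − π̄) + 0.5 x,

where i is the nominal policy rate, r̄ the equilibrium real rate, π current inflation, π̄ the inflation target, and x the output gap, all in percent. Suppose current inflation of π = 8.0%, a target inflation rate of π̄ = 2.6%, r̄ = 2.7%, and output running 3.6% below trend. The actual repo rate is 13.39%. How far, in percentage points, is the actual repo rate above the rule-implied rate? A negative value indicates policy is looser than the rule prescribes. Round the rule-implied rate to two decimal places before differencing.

1.79 pp

Output 3.6% below potential → x = -3.6.
i = 2.7 + 8.0 + 0.5 × (8.0 − 2.6) + 0.5 × (-3.6)
   = 2.7 + 8 + 2.7 − 1.8 = 11.60
Deviation = 13.39 − 11.60 = 1.79 pp.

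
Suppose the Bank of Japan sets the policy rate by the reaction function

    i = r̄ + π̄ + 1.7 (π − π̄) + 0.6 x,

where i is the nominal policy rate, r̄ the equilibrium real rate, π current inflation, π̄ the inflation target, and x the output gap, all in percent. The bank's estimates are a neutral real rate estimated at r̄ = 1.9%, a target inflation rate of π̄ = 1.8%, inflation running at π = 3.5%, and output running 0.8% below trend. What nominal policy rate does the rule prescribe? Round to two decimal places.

Output 0.8% below potential → x = -0.8.
i = 1.9 + 1.8 + 1.7 × (3.5 − 1.8) + 0.6 × (-0.8)
   = 1.9 + 1.8 + 2.89 − 0.48 = 6.11

6.11%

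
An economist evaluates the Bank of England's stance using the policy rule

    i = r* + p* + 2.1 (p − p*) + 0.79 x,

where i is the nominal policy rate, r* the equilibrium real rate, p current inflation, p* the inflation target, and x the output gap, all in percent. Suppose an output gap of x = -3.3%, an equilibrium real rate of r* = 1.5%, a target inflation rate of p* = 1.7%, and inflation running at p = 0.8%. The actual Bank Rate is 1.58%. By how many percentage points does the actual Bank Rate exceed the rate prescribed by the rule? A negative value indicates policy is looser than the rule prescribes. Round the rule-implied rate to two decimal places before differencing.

i = 1.5 + 1.7 + 2.1 × (0.8 − 1.7) + 0.79 × (-3.3)
   = 1.5 + 1.7 − 1.89 − 2.607 = -1.30
Deviation = 1.58 − (-1.30) = 2.88 pp.

2.88 pp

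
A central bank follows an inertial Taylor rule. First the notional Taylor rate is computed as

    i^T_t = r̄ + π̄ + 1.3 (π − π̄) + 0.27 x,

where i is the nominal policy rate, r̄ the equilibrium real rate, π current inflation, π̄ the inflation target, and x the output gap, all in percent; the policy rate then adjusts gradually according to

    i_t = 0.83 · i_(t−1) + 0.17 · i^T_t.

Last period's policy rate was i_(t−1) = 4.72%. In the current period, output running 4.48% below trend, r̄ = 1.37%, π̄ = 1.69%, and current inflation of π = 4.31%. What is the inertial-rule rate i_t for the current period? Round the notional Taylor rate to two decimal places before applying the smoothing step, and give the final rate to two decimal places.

Output 4.48% below potential → x = -4.48.
i^T_t = 1.37 + 1.69 + 1.3 × (4.31 − 1.69) + 0.27 × (-4.48)
   = 1.37 + 1.69 + 3.406 − 1.2096 = 5.26
i_t = 0.83 × 4.72 + 0.17 × 5.26 = 3.9176 + 0.8942 = 4.81

4.81%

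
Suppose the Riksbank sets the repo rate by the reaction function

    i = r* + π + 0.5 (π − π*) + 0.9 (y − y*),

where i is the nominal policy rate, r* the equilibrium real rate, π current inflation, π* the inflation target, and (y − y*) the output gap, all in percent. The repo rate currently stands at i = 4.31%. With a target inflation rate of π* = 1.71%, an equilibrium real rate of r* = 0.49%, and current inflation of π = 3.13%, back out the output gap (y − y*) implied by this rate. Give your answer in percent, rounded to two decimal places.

0.9 (y − y*) = 4.31 − 0.49 − 3.13 − 0.5 × (3.13 − 1.71) = -0.02
(y − y*) = -0.02 / 0.9 = -0.02

-0.02%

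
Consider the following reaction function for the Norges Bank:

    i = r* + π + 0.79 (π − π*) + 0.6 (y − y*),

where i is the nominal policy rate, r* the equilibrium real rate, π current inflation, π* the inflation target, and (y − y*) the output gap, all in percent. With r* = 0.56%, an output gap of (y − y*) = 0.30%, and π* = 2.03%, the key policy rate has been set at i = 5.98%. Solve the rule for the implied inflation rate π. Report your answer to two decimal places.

3.82%

Collecting π: i = r* + (1 + 0.79) π − 0.79 π* + 0.6 (y − y*)
1.79 π = 5.98 − 0.56 + 0.79 × 2.03 − 0.6 × 0.30 = 6.8437
π = 6.8437 / 1.79 = 3.82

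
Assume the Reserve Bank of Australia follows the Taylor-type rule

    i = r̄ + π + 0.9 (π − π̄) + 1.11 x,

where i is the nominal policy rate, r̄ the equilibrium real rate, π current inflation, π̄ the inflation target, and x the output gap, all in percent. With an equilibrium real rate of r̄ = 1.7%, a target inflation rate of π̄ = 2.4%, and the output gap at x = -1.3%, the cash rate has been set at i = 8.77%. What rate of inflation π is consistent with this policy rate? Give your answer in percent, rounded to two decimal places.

Collecting π: i = r̄ + (1 + 0.9) π − 0.9 π̄ + 1.11 x
1.9 π = 8.77 − 1.7 + 0.9 × 2.4 − 1.11 × (-1.3) = 10.673
π = 10.673 / 1.9 = 5.62

5.62%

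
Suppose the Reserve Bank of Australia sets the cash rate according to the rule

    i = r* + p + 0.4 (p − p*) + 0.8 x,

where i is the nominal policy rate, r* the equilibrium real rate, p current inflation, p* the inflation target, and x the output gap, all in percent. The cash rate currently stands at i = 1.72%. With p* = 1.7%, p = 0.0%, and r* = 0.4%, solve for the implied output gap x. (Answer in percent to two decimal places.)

2.50%

0.8 x = 1.72 − 0.4 − 0.0 − 0.4 × (0.0 − 1.7) = 2
x = 2 / 0.8 = 2.50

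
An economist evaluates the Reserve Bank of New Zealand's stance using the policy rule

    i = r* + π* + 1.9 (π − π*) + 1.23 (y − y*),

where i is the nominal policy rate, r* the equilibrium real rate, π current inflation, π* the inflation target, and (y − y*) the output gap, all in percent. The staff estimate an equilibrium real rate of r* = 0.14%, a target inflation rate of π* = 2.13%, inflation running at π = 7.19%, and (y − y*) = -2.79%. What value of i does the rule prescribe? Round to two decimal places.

8.45%

i = 0.14 + 2.13 + 1.9 × (7.19 − 2.13) + 1.23 × (-2.79)
   = 0.14 + 2.13 + 9.614 − 3.4317 = 8.45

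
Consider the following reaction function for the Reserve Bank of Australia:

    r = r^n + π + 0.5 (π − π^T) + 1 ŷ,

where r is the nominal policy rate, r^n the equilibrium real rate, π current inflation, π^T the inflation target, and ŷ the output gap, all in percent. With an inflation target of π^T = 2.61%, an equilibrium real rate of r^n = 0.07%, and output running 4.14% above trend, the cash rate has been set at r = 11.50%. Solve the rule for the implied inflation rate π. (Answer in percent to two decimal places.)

5.73%

Output 4.14% above potential → ŷ = 4.14.
Collecting π: r = r^n + (1 + 0.5) π − 0.5 π^T + 1 ŷ
1.5 π = 11.50 − 0.07 + 0.5 × 2.61 − 1 × 4.14 = 8.595
π = 8.595 / 1.5 = 5.73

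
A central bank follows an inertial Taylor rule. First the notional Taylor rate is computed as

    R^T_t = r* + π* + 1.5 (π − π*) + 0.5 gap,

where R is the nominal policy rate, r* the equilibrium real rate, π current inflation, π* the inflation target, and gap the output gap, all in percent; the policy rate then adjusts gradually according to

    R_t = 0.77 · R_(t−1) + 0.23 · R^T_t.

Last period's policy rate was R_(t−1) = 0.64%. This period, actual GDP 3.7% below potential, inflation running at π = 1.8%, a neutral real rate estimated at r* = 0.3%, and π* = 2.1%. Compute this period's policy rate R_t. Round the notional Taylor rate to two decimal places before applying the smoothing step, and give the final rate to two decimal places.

0.52%

Output 3.7% below potential → gap = -3.7.
R^T_t = 0.3 + 2.1 + 1.5 × (1.8 − 2.1) + 0.5 × (-3.7)
   = 0.3 + 2.1 − 0.45 − 1.85 = 0.10
R_t = 0.77 × 0.64 + 0.23 × 0.10 = 0.4928 + 0.023 = 0.52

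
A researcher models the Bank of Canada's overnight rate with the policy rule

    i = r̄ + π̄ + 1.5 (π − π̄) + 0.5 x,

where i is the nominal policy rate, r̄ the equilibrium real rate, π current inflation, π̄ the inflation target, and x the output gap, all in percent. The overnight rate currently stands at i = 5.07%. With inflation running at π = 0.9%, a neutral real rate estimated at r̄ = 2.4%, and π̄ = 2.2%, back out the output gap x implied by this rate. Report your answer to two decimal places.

0.5 x = 5.07 − 2.4 − 2.2 − 1.5 × (0.9 − 2.2) = 2.42
x = 2.42 / 0.5 = 4.84

4.84%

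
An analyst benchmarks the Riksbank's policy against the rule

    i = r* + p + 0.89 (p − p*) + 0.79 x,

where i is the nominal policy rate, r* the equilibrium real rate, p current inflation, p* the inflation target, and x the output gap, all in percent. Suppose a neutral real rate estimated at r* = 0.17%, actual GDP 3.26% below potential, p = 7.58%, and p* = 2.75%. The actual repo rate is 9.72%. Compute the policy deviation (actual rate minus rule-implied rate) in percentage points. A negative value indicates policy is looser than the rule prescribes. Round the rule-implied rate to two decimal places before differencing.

Output 3.26% below potential → x = -3.26.
i = 0.17 + 7.58 + 0.89 × (7.58 − 2.75) + 0.79 × (-3.26)
   = 0.17 + 7.58 + 4.2987 − 2.5754 = 9.47
Deviation = 9.72 − 9.47 = 0.25 pp.

0.25 pp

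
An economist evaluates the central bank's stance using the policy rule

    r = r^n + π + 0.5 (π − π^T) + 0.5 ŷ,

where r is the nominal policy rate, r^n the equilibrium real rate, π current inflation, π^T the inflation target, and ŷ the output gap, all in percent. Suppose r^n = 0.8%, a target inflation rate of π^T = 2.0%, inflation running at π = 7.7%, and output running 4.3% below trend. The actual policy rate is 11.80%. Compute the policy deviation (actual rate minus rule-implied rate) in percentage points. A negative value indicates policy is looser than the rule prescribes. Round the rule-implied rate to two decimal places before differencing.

Output 4.3% below potential → ŷ = -4.3.
r = 0.8 + 7.7 + 0.5 × (7.7 − 2.0) + 0.5 × (-4.3)
   = 0.8 + 7.7 + 2.85 − 2.15 = 9.20
Deviation = 11.80 − 9.20 = 2.60 pp.

2.60 pp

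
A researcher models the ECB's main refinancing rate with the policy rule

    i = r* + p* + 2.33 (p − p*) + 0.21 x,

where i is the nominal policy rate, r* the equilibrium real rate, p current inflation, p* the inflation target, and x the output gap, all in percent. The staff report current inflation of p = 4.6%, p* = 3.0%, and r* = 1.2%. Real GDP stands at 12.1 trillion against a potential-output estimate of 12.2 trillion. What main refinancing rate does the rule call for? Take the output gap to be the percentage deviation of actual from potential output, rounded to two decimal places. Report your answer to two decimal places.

Output gap = 100 × (12.1 − 12.2) / 12.2 = -0.82%.
i = 1.20 + 3.00 + 2.33 × (4.60 − 3.00) + 0.21 × (-0.82)
   = 1.20 + 3 + 3.728 − 0.1722 = 7.76

7.76%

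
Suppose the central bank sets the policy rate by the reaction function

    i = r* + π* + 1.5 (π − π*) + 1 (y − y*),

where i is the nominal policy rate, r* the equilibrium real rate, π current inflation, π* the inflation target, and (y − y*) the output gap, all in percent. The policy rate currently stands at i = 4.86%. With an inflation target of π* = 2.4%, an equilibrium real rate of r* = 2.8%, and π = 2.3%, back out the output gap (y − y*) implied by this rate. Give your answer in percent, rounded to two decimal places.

1 (y − y*) = 4.86 − 2.8 − 2.4 − 1.5 × (2.3 − 2.4) = -0.19
(y − y*) = -0.19 / 1 = -0.19

-0.19%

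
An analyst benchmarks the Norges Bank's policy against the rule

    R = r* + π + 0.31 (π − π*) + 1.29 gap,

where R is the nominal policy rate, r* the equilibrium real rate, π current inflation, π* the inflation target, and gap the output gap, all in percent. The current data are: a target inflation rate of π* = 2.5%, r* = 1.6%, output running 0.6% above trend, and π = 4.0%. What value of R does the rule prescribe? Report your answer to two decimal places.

6.84%

Output 0.6% above potential → gap = 0.6.
R = 1.6 + 4.0 + 0.31 × (4.0 − 2.5) + 1.29 × 0.6
   = 1.6 + 4 + 0.465 + 0.774 = 6.84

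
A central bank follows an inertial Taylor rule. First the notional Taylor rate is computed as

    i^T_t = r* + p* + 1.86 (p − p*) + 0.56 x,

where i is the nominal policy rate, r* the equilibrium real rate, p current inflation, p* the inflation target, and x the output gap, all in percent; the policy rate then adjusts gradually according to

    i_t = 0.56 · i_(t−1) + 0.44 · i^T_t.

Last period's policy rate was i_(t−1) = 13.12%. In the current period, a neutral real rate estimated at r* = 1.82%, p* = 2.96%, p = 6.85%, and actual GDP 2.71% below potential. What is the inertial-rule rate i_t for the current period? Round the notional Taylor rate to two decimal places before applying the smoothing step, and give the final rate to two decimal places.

11.97%

Output 2.71% below potential → x = -2.71.
i^T_t = 1.82 + 2.96 + 1.86 × (6.85 − 2.96) + 0.56 × (-2.71)
   = 1.82 + 2.96 + 7.2354 − 1.5176 = 10.50
i_t = 0.56 × 13.12 + 0.44 × 10.50 = 7.3472 + 4.62 = 11.97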